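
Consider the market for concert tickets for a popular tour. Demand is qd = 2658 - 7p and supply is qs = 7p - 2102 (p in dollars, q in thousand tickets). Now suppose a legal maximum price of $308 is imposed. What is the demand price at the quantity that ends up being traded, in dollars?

372

Without the control the market clears where 2658 - 7p = 7p - 2102, i.e. p* = 340 and q* = 278.
Because the ceiling (308) lies below the market-clearing price, it is binding.
At p = 308: qd = 2658 - 7·308 = 502 and qs = 7·308 - 2102 = 54.
Only 54 units reach the market. On the demand curve, the marginal buyer's willingness to pay at q = 54 is (2658 - 54)/7 = 372.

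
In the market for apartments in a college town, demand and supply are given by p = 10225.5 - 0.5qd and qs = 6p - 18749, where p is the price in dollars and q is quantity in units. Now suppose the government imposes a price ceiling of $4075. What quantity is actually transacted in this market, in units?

5701

Rearranging demand gives qd = 20451 - 2p. Without the control the market clears where 20451 - 2p = 6p - 18749, i.e. p* = 4900 and q* = 10651.
The ceiling of 4075 is below the equilibrium price 4900, so it binds.
At p = 4075: qd = 20451 - 2·4075 = 12301 and qs = 6·4075 - 18749 = 5701.
The quantity actually transacted is the short side, supply: 5701.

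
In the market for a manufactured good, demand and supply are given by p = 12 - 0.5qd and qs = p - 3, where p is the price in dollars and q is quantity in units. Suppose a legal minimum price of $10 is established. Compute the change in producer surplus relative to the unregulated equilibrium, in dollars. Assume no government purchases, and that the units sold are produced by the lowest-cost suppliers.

Rearranging demand gives qd = 24 - 2p. Equilibrium: 24 - 2p = p - 3, so 27 = 3p and p* = 9, q* = 6.
The floor of 10 is above the equilibrium price 9, so it binds.
At p = 10: qd = 24 - 2·10 = 4 and qs = 10 - 3 = 7.
Producer surplus without the control is ½ · (9 - 3) · 6 = 18.
With the floor, 4 units are sold at 10. The supply price at q = 4 is 7, so PS = ½ · [(10 - 3) + (10 - 7)] · 4 = 20.
Change in producer surplus = 20 - 18 = 2.

2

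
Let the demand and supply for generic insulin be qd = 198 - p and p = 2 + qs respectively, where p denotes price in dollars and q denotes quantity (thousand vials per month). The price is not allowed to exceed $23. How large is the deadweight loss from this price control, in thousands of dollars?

Rearranging supply gives qs = p - 2. In a free market, 198 - p = p - 2 gives the equilibrium p* = 100, q* = 98.
The ceiling of 23 is below the equilibrium price 100, so it binds.
At p = 23: qd = 198 - 23 = 175 and qs = 23 - 2 = 21.
Quantity traded falls to 21. At q = 21 the demand price is 198 - 21 = 177 and the supply price is 2 + 21 = 23.
Deadweight loss = ½ · (177 - 23) · (98 - 21) = ½ · 154 · 77 = 5929.

5929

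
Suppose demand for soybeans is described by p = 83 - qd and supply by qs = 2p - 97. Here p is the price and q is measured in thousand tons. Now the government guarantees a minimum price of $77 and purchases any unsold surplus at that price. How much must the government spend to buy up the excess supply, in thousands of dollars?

3927

Rearranging demand gives qd = 83 - p. In a free market, 83 - p = 2p - 97 gives the equilibrium p* = 60, q* = 23.
The floor of 77 is above the equilibrium price 60, so it binds.
At p = 77: qd = 83 - 77 = 6 and qs = 2·77 - 97 = 57.
Surplus = qs - qd = 51.
Government expenditure = surplus × support price = 51 × 77 = 3927.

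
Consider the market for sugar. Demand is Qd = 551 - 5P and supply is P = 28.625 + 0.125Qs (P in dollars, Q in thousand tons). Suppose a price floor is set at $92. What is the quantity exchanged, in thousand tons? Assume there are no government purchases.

Rearranging supply gives Qs = 8P - 229. Equilibrium: 551 - 5P = 8P - 229, so 780 = 13P and P* = 60, Q* = 251.
Since 92 > 60, the floor is binding.
At P = 92: Qd = 551 - 5·92 = 91 and Qs = 8·92 - 229 = 507.
The quantity actually transacted is the short side, demand: 91.

91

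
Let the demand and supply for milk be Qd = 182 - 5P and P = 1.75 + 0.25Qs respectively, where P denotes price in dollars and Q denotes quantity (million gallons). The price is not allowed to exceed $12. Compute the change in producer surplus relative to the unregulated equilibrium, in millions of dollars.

Rearranging supply gives Qs = 4P - 7. In a free market, 182 - 5P = 4P - 7 gives the equilibrium P* = 21, Q* = 77.
Because the ceiling (12) lies below the market-clearing price, it is binding.
At P = 12: Qd = 182 - 5·12 = 122 and Qs = 4·12 - 7 = 41.
Producer surplus without the control is ½ · (21 - 1.75) · 77 = 741.125.
With the ceiling, producers sell 41 units at 12, so PS = ½ · (12 - 1.75) · 41 = 210.125.
Change in producer surplus = 210.125 - 741.125 = -531.

-531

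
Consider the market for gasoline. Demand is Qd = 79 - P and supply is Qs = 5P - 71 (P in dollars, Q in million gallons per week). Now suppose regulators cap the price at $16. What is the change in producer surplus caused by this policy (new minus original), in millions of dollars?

Setting quantity demanded equal to quantity supplied, 79 - P = 5P - 71, gives P* = 25 and Q* = 54.
Since 16 < 25, the ceiling is binding.
At P = 16: Qd = 79 - 16 = 63 and Qs = 5·16 - 71 = 9.
Producer surplus without the control is ½ · (25 - 14.2) · 54 = 291.6.
With the ceiling, producers sell 9 units at 16, so PS = ½ · (16 - 14.2) · 9 = 8.1.
Change in producer surplus = 8.1 - 291.6 = -283.5.

-283.5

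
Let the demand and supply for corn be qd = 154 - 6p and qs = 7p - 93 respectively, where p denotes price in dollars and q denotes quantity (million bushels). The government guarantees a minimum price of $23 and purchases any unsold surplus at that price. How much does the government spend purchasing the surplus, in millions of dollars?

1196

Without the control the market clears where 154 - 6p = 7p - 93, i.e. p* = 19 and q* = 40.
Because the floor (23) lies above the market-clearing price, it is binding.
At p = 23: qd = 154 - 6·23 = 16 and qs = 7·23 - 93 = 68.
Surplus = qs - qd = 52.
Government expenditure = surplus × support price = 52 × 23 = 1196.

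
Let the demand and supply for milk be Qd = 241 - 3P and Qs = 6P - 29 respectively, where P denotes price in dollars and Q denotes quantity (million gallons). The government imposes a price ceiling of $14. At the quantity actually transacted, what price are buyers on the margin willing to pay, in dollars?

Without the control the market clears where 241 - 3P = 6P - 29, i.e. P* = 30 and Q* = 151.
The ceiling of 14 is below the equilibrium price 30, so it binds.
At P = 14: Qd = 241 - 3·14 = 199 and Qs = 6·14 - 29 = 55.
Only 55 units reach the market. On the demand curve, the marginal buyer's willingness to pay at Q = 55 is (241 - 55)/3 = 62.

62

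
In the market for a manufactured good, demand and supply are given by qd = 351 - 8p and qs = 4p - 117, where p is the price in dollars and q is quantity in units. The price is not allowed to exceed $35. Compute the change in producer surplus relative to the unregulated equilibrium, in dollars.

-124

Setting quantity demanded equal to quantity supplied, 351 - 8p = 4p - 117, gives p* = 39 and q* = 39.
Because the ceiling (35) lies below the market-clearing price, it is binding.
At p = 35: qd = 351 - 8·35 = 71 and qs = 4·35 - 117 = 23.
Producer surplus without the control is ½ · (39 - 29.25) · 39 = 190.125.
With the ceiling, producers sell 23 units at 35, so PS = ½ · (35 - 29.25) · 23 = 66.125.
Change in producer surplus = 66.125 - 190.125 = -124.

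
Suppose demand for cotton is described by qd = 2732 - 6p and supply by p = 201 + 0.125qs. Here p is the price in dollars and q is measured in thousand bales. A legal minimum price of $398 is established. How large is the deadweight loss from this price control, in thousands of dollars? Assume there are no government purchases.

Rearranging supply gives qs = 8p - 1608. Equilibrium: 2732 - 6p = 8p - 1608, so 4340 = 14p and p* = 310, q* = 872.
Since 398 > 310, the floor is binding.
At p = 398: qd = 2732 - 6·398 = 344 and qs = 8·398 - 1608 = 1576.
Quantity traded falls to 344. At q = 344 the demand price is (2732 - 344)/6 = 398 and the supply price is (1608 + 344)/8 = 244.
Deadweight loss = ½ · (398 - 244) · (872 - 344) = ½ · 154 · 528 = 40656.

40656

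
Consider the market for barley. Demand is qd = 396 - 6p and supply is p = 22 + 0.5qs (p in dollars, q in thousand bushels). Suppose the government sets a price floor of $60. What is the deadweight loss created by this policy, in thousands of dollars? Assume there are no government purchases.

300

Rearranging supply gives qs = 2p - 44. Setting quantity demanded equal to quantity supplied, 396 - 6p = 2p - 44, gives p* = 55 and q* = 66.
The floor of 60 is above the equilibrium price 55, so it binds.
At p = 60: qd = 396 - 6·60 = 36 and qs = 2·60 - 44 = 76.
Quantity traded falls to 36. At q = 36 the demand price is (396 - 36)/6 = 60 and the supply price is (44 + 36)/2 = 40.
Deadweight loss = ½ · (60 - 40) · (66 - 36) = ½ · 20 · 30 = 300.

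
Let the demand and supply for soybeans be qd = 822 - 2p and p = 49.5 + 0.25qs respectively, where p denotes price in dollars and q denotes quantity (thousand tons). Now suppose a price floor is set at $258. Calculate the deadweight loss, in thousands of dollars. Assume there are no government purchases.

Rearranging supply gives qs = 4p - 198. Equilibrium: 822 - 2p = 4p - 198, so 1020 = 6p and p* = 170, q* = 482.
Since 258 > 170, the floor is binding.
At p = 258: qd = 822 - 2·258 = 306 and qs = 4·258 - 198 = 834.
Quantity traded falls to 306. At q = 306 the demand price is (822 - 306)/2 = 258 and the supply price is (198 + 306)/4 = 126.
Deadweight loss = ½ · (258 - 126) · (482 - 306) = ½ · 132 · 176 = 11616.

11616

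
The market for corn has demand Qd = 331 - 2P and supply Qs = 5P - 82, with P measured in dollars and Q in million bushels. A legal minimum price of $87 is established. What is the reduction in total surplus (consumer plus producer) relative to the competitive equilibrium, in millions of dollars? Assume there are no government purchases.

Setting quantity demanded equal to quantity supplied, 331 - 2P = 5P - 82, gives P* = 59 and Q* = 213.
The floor of 87 is above the equilibrium price 59, so it binds.
At P = 87: Qd = 331 - 2·87 = 157 and Qs = 5·87 - 82 = 353.
Quantity traded falls to 157. At Q = 157 the demand price is (331 - 157)/2 = 87 and the supply price is (82 + 157)/5 = 47.8.
Deadweight loss = ½ · (87 - 47.8) · (213 - 157) = ½ · 39.2 · 56 = 1097.6.

1097.6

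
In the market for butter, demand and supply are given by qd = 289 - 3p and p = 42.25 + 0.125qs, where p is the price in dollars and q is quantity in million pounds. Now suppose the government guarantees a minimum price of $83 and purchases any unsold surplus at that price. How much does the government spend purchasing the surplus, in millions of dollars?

23738

Rearranging supply gives qs = 8p - 338. Equilibrium: 289 - 3p = 8p - 338, so 627 = 11p and p* = 57, q* = 118.
The floor of 83 is above the equilibrium price 57, so it binds.
At p = 83: qd = 289 - 3·83 = 40 and qs = 8·83 - 338 = 326.
Surplus = qs - qd = 286.
Government expenditure = surplus × support price = 286 × 83 = 23738.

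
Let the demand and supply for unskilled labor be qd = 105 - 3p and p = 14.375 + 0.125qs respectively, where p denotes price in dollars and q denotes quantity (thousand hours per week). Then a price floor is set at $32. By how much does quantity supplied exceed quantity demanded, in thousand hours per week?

Rearranging supply gives qs = 8p - 115. In a free market, 105 - 3p = 8p - 115 gives the equilibrium p* = 20, q* = 45.
The floor of 32 is above the equilibrium price 20, so it binds.
At p = 32: qd = 105 - 3·32 = 9 and qs = 8·32 - 115 = 141.
Surplus = qs - qd = 141 - 9 = 132.

132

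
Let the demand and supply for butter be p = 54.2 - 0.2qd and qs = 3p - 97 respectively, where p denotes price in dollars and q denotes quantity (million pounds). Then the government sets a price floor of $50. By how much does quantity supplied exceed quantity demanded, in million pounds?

Rearranging demand gives qd = 271 - 5p. Equilibrium: 271 - 5p = 3p - 97, so 368 = 8p and p* = 46, q* = 41.
Since 50 > 46, the floor is binding.
At p = 50: qd = 271 - 5·50 = 21 and qs = 3·50 - 97 = 53.
Surplus = qs - qd = 53 - 21 = 32.

32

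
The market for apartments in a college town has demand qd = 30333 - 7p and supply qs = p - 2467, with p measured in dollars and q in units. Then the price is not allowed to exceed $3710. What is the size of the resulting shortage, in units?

3120

Equilibrium: 30333 - 7p = p - 2467, so 32800 = 8p and p* = 4100, q* = 1633.
Since 3710 < 4100, the ceiling is binding.
At p = 3710: qd = 30333 - 7·3710 = 4363 and qs = 3710 - 2467 = 1243.
Shortage = qd - qs = 4363 - 1243 = 3120.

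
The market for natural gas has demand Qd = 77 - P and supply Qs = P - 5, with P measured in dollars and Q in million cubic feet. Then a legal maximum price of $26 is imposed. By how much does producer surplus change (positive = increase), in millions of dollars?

-427.5

Setting quantity demanded equal to quantity supplied, 77 - P = P - 5, gives P* = 41 and Q* = 36.
The ceiling of 26 is below the equilibrium price 41, so it binds.
At P = 26: Qd = 77 - 26 = 51 and Qs = 26 - 5 = 21.
Producer surplus without the control is ½ · (41 - 5) · 36 = 648.
With the ceiling, producers sell 21 units at 26, so PS = ½ · (26 - 5) · 21 = 220.5.
Change in producer surplus = 220.5 - 648 = -427.5.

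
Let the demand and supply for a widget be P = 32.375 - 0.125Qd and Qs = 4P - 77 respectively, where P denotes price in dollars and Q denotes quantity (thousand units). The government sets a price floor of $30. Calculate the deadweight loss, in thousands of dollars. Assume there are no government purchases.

Rearranging demand gives Qd = 259 - 8P. In a free market, 259 - 8P = 4P - 77 gives the equilibrium P* = 28, Q* = 35.
The floor of 30 is above the equilibrium price 28, so it binds.
At P = 30: Qd = 259 - 8·30 = 19 and Qs = 4·30 - 77 = 43.
Quantity traded falls to 19. At Q = 19 the demand price is (259 - 19)/8 = 30 and the supply price is (77 + 19)/4 = 24.
Deadweight loss = ½ · (30 - 24) · (35 - 19) = ½ · 6 · 16 = 48.

48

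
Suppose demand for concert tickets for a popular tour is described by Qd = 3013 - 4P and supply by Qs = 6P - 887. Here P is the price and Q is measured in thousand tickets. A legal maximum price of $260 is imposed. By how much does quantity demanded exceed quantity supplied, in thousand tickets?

1300

In a free market, 3013 - 4P = 6P - 887 gives the equilibrium P* = 390, Q* = 1453.
Because the ceiling (260) lies below the market-clearing price, it is binding.
At P = 260: Qd = 3013 - 4·260 = 1973 and Qs = 6·260 - 887 = 673.
Shortage = Qd - Qs = 1973 - 673 = 1300.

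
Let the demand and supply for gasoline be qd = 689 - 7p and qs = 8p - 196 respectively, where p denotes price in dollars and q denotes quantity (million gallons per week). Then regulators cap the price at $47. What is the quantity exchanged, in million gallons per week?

In a free market, 689 - 7p = 8p - 196 gives the equilibrium p* = 59, q* = 276.
Since 47 < 59, the ceiling is binding.
At p = 47: qd = 689 - 7·47 = 360 and qs = 8·47 - 196 = 180.
The quantity actually transacted is the short side, supply: 180.

180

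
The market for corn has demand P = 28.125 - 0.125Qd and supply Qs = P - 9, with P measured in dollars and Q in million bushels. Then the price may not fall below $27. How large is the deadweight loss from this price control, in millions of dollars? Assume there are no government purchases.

Rearranging demand gives Qd = 225 - 8P. Without the control the market clears where 225 - 8P = P - 9, i.e. P* = 26 and Q* = 17.
Because the floor (27) lies above the market-clearing price, it is binding.
At P = 27: Qd = 225 - 8·27 = 9 and Qs = 27 - 9 = 18.
Quantity traded falls to 9. At Q = 9 the demand price is (225 - 9)/8 = 27 and the supply price is 9 + 9 = 18.
Deadweight loss = ½ · (27 - 18) · (17 - 9) = ½ · 9 · 8 = 36.

36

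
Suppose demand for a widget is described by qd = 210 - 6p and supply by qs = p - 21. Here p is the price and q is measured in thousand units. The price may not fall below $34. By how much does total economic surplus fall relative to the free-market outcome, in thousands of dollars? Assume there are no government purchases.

21

Without the control the market clears where 210 - 6p = p - 21, i.e. p* = 33 and q* = 12.
The floor of 34 is above the equilibrium price 33, so it binds.
At p = 34: qd = 210 - 6·34 = 6 and qs = 34 - 21 = 13.
Quantity traded falls to 6. At q = 6 the demand price is (210 - 6)/6 = 34 and the supply price is 21 + 6 = 27.
Deadweight loss = ½ · (34 - 27) · (12 - 6) = ½ · 7 · 6 = 21.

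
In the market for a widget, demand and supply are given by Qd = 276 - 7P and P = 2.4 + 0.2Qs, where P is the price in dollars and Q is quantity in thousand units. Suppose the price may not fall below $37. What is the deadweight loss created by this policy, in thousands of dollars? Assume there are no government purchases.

Rearranging supply gives Qs = 5P - 12. Equilibrium: 276 - 7P = 5P - 12, so 288 = 12P and P* = 24, Q* = 108.
The floor of 37 is above the equilibrium price 24, so it binds.
At P = 37: Qd = 276 - 7·37 = 17 and Qs = 5·37 - 12 = 173.
Quantity traded falls to 17. At Q = 17 the demand price is (276 - 17)/7 = 37 and the supply price is (12 + 17)/5 = 5.8.
Deadweight loss = ½ · (37 - 5.8) · (108 - 17) = ½ · 31.2 · 91 = 1419.6.

1419.6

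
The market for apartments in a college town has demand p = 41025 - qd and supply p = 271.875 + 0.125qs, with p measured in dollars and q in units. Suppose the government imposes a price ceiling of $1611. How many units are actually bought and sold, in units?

10713

Rearranging demand gives qd = 41025 - p; rearranging supply gives qs = 8p - 2175. In a free market, 41025 - p = 8p - 2175 gives the equilibrium p* = 4800, q* = 36225.
Because the ceiling (1611) lies below the market-clearing price, it is binding.
At p = 1611: qd = 41025 - 1611 = 39414 and qs = 8·1611 - 2175 = 10713.
The quantity actually transacted is the short side, supply: 10713.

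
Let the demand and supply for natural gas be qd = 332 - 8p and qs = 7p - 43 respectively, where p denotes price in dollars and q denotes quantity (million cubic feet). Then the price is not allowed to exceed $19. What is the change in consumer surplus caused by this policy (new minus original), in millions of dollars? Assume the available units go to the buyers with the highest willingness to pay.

429.75

Without the control the market clears where 332 - 8p = 7p - 43, i.e. p* = 25 and q* = 132.
The ceiling of 19 is below the equilibrium price 25, so it binds.
At p = 19: qd = 332 - 8·19 = 180 and qs = 7·19 - 43 = 90.
Consumer surplus without the control is ½ · (41.5 - 25) · 132 = 1089.
With the ceiling, 90 units are sold at 19 (assume they go to the highest-value buyers). The demand price at q = 90 is 30.25, so CS = ½ · [(41.5 - 19) + (30.25 - 19)] · 90 = 1518.75.
Change in consumer surplus = 1518.75 - 1089 = 429.75.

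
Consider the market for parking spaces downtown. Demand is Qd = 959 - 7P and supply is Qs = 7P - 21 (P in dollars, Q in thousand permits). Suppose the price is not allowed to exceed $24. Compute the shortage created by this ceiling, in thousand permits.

Setting quantity demanded equal to quantity supplied, 959 - 7P = 7P - 21, gives P* = 70 and Q* = 469.
The ceiling of 24 is below the equilibrium price 70, so it binds.
At P = 24: Qd = 959 - 7·24 = 791 and Qs = 7·24 - 21 = 147.
Shortage = Qd - Qs = 791 - 147 = 644.

644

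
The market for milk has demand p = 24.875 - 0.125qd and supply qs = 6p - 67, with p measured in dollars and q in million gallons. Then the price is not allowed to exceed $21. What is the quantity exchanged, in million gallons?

47

Rearranging demand gives qd = 199 - 8p. Without the control the market clears where 199 - 8p = 6p - 67, i.e. p* = 19 and q* = 47.
The ceiling of 21 is above the equilibrium price 19, so it is not binding; the market clears at p* = 19, q* = 47.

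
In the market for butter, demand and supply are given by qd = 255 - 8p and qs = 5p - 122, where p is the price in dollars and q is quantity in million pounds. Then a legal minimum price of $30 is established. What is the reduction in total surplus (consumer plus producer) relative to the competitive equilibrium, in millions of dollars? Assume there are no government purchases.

10.4

Without the control the market clears where 255 - 8p = 5p - 122, i.e. p* = 29 and q* = 23.
The floor of 30 is above the equilibrium price 29, so it binds.
At p = 30: qd = 255 - 8·30 = 15 and qs = 5·30 - 122 = 28.
Quantity traded falls to 15. At q = 15 the demand price is (255 - 15)/8 = 30 and the supply price is (122 + 15)/5 = 27.4.
Deadweight loss = ½ · (30 - 27.4) · (23 - 15) = ½ · 2.6 · 8 = 10.4.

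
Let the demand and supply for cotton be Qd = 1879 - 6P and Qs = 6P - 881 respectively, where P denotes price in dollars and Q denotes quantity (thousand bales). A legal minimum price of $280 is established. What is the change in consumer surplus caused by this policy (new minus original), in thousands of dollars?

Without the control the market clears where 1879 - 6P = 6P - 881, i.e. P* = 230 and Q* = 499.
Because the floor (280) lies above the market-clearing price, it is binding.
At P = 280: Qd = 1879 - 6·280 = 199 and Qs = 6·280 - 881 = 799.
Consumer surplus without the control is ½ · (1879/6 - 230) · 499 = 249001/12.
With the floor, consumers buy 199 units at 280, so CS = ½ · (1879/6 - 280) · 199 = 39601/12.
Change in consumer surplus = 39601/12 - 249001/12 = -17450.

-17450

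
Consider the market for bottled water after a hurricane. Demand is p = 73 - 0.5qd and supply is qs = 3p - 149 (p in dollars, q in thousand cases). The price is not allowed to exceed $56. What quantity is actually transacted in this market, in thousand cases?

Rearranging demand gives qd = 146 - 2p. Without the control the market clears where 146 - 2p = 3p - 149, i.e. p* = 59 and q* = 28.
The ceiling of 56 is below the equilibrium price 59, so it binds.
At p = 56: qd = 146 - 2·56 = 34 and qs = 3·56 - 149 = 19.
The quantity actually transacted is the short side, supply: 19.

19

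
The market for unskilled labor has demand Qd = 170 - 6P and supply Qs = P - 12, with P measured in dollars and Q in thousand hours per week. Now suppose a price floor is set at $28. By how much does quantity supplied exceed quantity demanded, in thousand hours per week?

In a free market, 170 - 6P = P - 12 gives the equilibrium P* = 26, Q* = 14.
The floor of 28 is above the equilibrium price 26, so it binds.
At P = 28: Qd = 170 - 6·28 = 2 and Qs = 28 - 12 = 16.
Surplus = Qs - Qd = 16 - 2 = 14.

14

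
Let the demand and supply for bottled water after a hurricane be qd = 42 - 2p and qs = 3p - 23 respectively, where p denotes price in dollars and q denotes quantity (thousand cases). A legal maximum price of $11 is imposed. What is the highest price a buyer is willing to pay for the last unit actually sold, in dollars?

Without the control the market clears where 42 - 2p = 3p - 23, i.e. p* = 13 and q* = 16.
The ceiling of 11 is below the equilibrium price 13, so it binds.
At p = 11: qd = 42 - 2·11 = 20 and qs = 3·11 - 23 = 10.
Only 10 units reach the market. On the demand curve, the marginal buyer's willingness to pay at q = 10 is (42 - 10)/2 = 16.

16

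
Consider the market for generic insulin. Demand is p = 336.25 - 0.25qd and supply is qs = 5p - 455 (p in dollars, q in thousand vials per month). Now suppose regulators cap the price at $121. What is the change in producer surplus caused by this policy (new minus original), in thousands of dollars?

Rearranging demand gives qd = 1345 - 4p. Without the control the market clears where 1345 - 4p = 5p - 455, i.e. p* = 200 and q* = 545.
The ceiling of 121 is below the equilibrium price 200, so it binds.
At p = 121: qd = 1345 - 4·121 = 861 and qs = 5·121 - 455 = 150.
Producer surplus without the control is ½ · (200 - 91) · 545 = 29702.5.
With the ceiling, producers sell 150 units at 121, so PS = ½ · (121 - 91) · 150 = 2250.
Change in producer surplus = 2250 - 29702.5 = -27452.5.

-27452.5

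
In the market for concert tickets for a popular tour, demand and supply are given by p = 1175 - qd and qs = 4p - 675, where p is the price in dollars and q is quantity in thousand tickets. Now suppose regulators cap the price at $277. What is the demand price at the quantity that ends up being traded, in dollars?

742

Rearranging demand gives qd = 1175 - p. Without the control the market clears where 1175 - p = 4p - 675, i.e. p* = 370 and q* = 805.
Because the ceiling (277) lies below the market-clearing price, it is binding.
At p = 277: qd = 1175 - 277 = 898 and qs = 4·277 - 675 = 433.
Only 433 units reach the market. On the demand curve, the marginal buyer's willingness to pay at q = 433 is (1175 - 433) = 742.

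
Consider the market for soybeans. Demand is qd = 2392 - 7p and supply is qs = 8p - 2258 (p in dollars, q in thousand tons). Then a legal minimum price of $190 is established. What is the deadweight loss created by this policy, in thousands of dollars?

0

Equilibrium: 2392 - 7p = 8p - 2258, so 4650 = 15p and p* = 310, q* = 222.
Since 190 is below p* = 310, the floor does not bind and the free-market outcome prevails.
Since the control does not bind, no trades are prevented and deadweight loss is zero.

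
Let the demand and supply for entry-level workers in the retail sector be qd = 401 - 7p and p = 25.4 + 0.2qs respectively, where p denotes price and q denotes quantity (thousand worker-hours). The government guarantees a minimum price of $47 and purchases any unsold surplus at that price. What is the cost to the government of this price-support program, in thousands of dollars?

1692

Rearranging supply gives qs = 5p - 127. Setting quantity demanded equal to quantity supplied, 401 - 7p = 5p - 127, gives p* = 44 and q* = 93.
Because the floor (47) lies above the market-clearing price, it is binding.
At p = 47: qd = 401 - 7·47 = 72 and qs = 5·47 - 127 = 108.
Surplus = qs - qd = 36.
Government expenditure = surplus × support price = 36 × 47 = 1692.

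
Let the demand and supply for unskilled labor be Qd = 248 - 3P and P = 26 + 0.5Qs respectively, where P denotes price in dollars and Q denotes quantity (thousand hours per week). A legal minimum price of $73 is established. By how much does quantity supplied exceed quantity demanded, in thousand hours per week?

Rearranging supply gives Qs = 2P - 52. In a free market, 248 - 3P = 2P - 52 gives the equilibrium P* = 60, Q* = 68.
Because the floor (73) lies above the market-clearing price, it is binding.
At P = 73: Qd = 248 - 3·73 = 29 and Qs = 2·73 - 52 = 94.
Surplus = Qs - Qd = 94 - 29 = 65.

65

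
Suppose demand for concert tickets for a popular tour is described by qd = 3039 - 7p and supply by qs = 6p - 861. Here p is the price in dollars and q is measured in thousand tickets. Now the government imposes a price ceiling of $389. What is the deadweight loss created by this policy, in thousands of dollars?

Without the control the market clears where 3039 - 7p = 6p - 861, i.e. p* = 300 and q* = 939.
The ceiling of 389 is above the equilibrium price 300, so it is not binding; the market clears at p* = 300, q* = 939.
Since the control does not bind, no trades are prevented and deadweight loss is zero.

0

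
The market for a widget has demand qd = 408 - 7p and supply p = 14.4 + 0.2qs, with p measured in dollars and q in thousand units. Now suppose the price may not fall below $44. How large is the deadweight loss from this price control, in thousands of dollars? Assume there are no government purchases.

134.4

Rearranging supply gives qs = 5p - 72. Without the control the market clears where 408 - 7p = 5p - 72, i.e. p* = 40 and q* = 128.
Because the floor (44) lies above the market-clearing price, it is binding.
At p = 44: qd = 408 - 7·44 = 100 and qs = 5·44 - 72 = 148.
Quantity traded falls to 100. At q = 100 the demand price is (408 - 100)/7 = 44 and the supply price is (72 + 100)/5 = 34.4.
Deadweight loss = ½ · (44 - 34.4) · (128 - 100) = ½ · 9.6 · 28 = 134.4.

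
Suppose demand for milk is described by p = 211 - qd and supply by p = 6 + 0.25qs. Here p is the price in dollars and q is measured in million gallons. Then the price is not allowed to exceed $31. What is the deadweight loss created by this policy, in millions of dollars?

2560

Rearranging demand gives qd = 211 - p; rearranging supply gives qs = 4p - 24. Equilibrium: 211 - p = 4p - 24, so 235 = 5p and p* = 47, q* = 164.
Since 31 < 47, the ceiling is binding.
At p = 31: qd = 211 - 31 = 180 and qs = 4·31 - 24 = 100.
Quantity traded falls to 100. At q = 100 the demand price is 211 - 100 = 111 and the supply price is (24 + 100)/4 = 31.
Deadweight loss = ½ · (111 - 31) · (164 - 100) = ½ · 80 · 64 = 2560.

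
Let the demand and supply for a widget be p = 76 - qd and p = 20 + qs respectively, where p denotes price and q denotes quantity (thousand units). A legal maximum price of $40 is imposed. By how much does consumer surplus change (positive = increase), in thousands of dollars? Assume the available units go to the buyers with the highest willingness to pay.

Rearranging demand gives qd = 76 - p; rearranging supply gives qs = p - 20. Setting quantity demanded equal to quantity supplied, 76 - p = p - 20, gives p* = 48 and q* = 28.
The ceiling of 40 is below the equilibrium price 48, so it binds.
At p = 40: qd = 76 - 40 = 36 and qs = 40 - 20 = 20.
Consumer surplus without the control is ½ · (76 - 48) · 28 = 392.
With the ceiling, 20 units are sold at 40 (assume they go to the highest-value buyers). The demand price at q = 20 is 56, so CS = ½ · [(76 - 40) + (56 - 40)] · 20 = 520.
Change in consumer surplus = 520 - 392 = 128.

128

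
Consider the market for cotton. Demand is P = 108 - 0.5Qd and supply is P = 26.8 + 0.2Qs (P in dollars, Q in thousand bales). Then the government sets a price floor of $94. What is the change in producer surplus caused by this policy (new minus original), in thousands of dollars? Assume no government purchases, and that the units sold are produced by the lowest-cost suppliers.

Rearranging demand gives Qd = 216 - 2P; rearranging supply gives Qs = 5P - 134. In a free market, 216 - 2P = 5P - 134 gives the equilibrium P* = 50, Q* = 116.
Since 94 > 50, the floor is binding.
At P = 94: Qd = 216 - 2·94 = 28 and Qs = 5·94 - 134 = 336.
Producer surplus without the control is ½ · (50 - 26.8) · 116 = 1345.6.
With the floor, 28 units are sold at 94. The supply price at Q = 28 is 32.4, so PS = ½ · [(94 - 26.8) + (94 - 32.4)] · 28 = 1803.2.
Change in producer surplus = 1803.2 - 1345.6 = 457.6.

457.6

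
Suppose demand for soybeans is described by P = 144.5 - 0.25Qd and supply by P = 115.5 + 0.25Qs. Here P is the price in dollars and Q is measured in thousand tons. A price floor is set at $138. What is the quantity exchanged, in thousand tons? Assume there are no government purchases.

Rearranging demand gives Qd = 578 - 4P; rearranging supply gives Qs = 4P - 462. Equilibrium: 578 - 4P = 4P - 462, so 1040 = 8P and P* = 130, Q* = 58.
Since 138 > 130, the floor is binding.
At P = 138: Qd = 578 - 4·138 = 26 and Qs = 4·138 - 462 = 90.
The quantity actually transacted is the short side, demand: 26.

26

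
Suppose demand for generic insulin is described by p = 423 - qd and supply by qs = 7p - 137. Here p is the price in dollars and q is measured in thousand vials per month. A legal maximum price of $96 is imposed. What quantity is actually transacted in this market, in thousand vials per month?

Rearranging demand gives qd = 423 - p. Without the control the market clears where 423 - p = 7p - 137, i.e. p* = 70 and q* = 353.
Since 96 is above p* = 70, the ceiling does not bind and the free-market outcome prevails.

353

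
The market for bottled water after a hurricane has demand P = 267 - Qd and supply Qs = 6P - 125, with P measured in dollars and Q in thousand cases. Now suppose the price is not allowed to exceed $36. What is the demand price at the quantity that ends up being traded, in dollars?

Rearranging demand gives Qd = 267 - P. In a free market, 267 - P = 6P - 125 gives the equilibrium P* = 56, Q* = 211.
The ceiling of 36 is below the equilibrium price 56, so it binds.
At P = 36: Qd = 267 - 36 = 231 and Qs = 6·36 - 125 = 91.
Only 91 units reach the market. On the demand curve, the marginal buyer's willingness to pay at Q = 91 is (267 - 91) = 176.

176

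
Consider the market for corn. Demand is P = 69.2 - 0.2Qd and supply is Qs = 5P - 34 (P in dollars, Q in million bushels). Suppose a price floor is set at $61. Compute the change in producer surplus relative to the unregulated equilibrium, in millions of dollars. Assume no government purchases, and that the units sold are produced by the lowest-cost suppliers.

Rearranging demand gives Qd = 346 - 5P. Equilibrium: 346 - 5P = 5P - 34, so 380 = 10P and P* = 38, Q* = 156.
Because the floor (61) lies above the market-clearing price, it is binding.
At P = 61: Qd = 346 - 5·61 = 41 and Qs = 5·61 - 34 = 271.
Producer surplus without the control is ½ · (38 - 6.8) · 156 = 2433.6.
With the floor, 41 units are sold at 61. The supply price at Q = 41 is 15, so PS = ½ · [(61 - 6.8) + (61 - 15)] · 41 = 2054.1.
Change in producer surplus = 2054.1 - 2433.6 = -379.5.

-379.5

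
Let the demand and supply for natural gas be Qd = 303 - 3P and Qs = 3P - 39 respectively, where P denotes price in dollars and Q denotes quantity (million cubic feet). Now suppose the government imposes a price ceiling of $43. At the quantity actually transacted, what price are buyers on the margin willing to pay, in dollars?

Without the control the market clears where 303 - 3P = 3P - 39, i.e. P* = 57 and Q* = 132.
The ceiling of 43 is below the equilibrium price 57, so it binds.
At P = 43: Qd = 303 - 3·43 = 174 and Qs = 3·43 - 39 = 90.
Only 90 units reach the market. On the demand curve, the marginal buyer's willingness to pay at Q = 90 is (303 - 90)/3 = 71.

71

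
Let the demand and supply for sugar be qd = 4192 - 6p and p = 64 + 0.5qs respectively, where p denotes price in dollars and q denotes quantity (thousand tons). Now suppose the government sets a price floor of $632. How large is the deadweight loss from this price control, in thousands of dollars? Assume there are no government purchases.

Rearranging supply gives qs = 2p - 128. In a free market, 4192 - 6p = 2p - 128 gives the equilibrium p* = 540, q* = 952.
The floor of 632 is above the equilibrium price 540, so it binds.
At p = 632: qd = 4192 - 6·632 = 400 and qs = 2·632 - 128 = 1136.
Quantity traded falls to 400. At q = 400 the demand price is (4192 - 400)/6 = 632 and the supply price is (128 + 400)/2 = 264.
Deadweight loss = ½ · (632 - 264) · (952 - 400) = ½ · 368 · 552 = 101568.

101568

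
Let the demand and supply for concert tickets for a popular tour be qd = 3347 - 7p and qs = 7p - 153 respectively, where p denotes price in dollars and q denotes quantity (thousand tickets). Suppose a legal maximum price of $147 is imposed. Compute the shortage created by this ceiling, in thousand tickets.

Setting quantity demanded equal to quantity supplied, 3347 - 7p = 7p - 153, gives p* = 250 and q* = 1597.
Since 147 < 250, the ceiling is binding.
At p = 147: qd = 3347 - 7·147 = 2318 and qs = 7·147 - 153 = 876.
Shortage = qd - qs = 2318 - 876 = 1442.

1442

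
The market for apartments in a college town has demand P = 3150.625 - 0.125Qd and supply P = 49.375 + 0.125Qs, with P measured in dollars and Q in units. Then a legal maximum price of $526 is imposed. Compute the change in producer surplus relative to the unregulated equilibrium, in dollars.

-8709066

Rearranging demand gives Qd = 25205 - 8P; rearranging supply gives Qs = 8P - 395. Equilibrium: 25205 - 8P = 8P - 395, so 25600 = 16P and P* = 1600, Q* = 12405.
Because the ceiling (526) lies below the market-clearing price, it is binding.
At P = 526: Qd = 25205 - 8·526 = 20997 and Qs = 8·526 - 395 = 3813.
Producer surplus without the control is ½ · (1600 - 49.375) · 12405 = 9617751.5625.
With the ceiling, producers sell 3813 units at 526, so PS = ½ · (526 - 49.375) · 3813 = 908685.5625.
Change in producer surplus = 908685.5625 - 9617751.5625 = -8709066.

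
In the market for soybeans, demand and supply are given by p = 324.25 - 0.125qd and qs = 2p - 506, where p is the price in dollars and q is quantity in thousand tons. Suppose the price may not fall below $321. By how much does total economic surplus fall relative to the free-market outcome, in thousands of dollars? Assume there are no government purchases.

2420

Rearranging demand gives qd = 2594 - 8p. Equilibrium: 2594 - 8p = 2p - 506, so 3100 = 10p and p* = 310, q* = 114.
The floor of 321 is above the equilibrium price 310, so it binds.
At p = 321: qd = 2594 - 8·321 = 26 and qs = 2·321 - 506 = 136.
Quantity traded falls to 26. At q = 26 the demand price is (2594 - 26)/8 = 321 and the supply price is (506 + 26)/2 = 266.
Deadweight loss = ½ · (321 - 266) · (114 - 26) = ½ · 55 · 88 = 2420.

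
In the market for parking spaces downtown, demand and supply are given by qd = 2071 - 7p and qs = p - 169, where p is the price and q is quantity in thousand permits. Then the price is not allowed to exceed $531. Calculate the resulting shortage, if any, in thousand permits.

Equilibrium: 2071 - 7p = p - 169, so 2240 = 8p and p* = 280, q* = 111.
Since 531 is above p* = 280, the ceiling does not bind and the free-market outcome prevails.
Since the control does not bind, there is no shortage.

0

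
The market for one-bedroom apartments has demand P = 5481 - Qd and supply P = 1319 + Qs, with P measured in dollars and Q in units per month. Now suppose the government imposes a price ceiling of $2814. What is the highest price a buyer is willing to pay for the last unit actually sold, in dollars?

Rearranging demand gives Qd = 5481 - P; rearranging supply gives Qs = P - 1319. Equilibrium: 5481 - P = P - 1319, so 6800 = 2P and P* = 3400, Q* = 2081.
Because the ceiling (2814) lies below the market-clearing price, it is binding.
At P = 2814: Qd = 5481 - 2814 = 2667 and Qs = 2814 - 1319 = 1495.
Only 1495 units reach the market. On the demand curve, the marginal buyer's willingness to pay at Q = 1495 is (5481 - 1495) = 3986.

3986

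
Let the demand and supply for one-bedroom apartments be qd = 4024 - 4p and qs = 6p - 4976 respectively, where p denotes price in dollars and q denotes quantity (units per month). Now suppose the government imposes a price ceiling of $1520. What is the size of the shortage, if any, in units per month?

In a free market, 4024 - 4p = 6p - 4976 gives the equilibrium p* = 900, q* = 424.
Since 1520 is above p* = 900, the ceiling does not bind and the free-market outcome prevails.
Since the control does not bind, there is no shortage.

0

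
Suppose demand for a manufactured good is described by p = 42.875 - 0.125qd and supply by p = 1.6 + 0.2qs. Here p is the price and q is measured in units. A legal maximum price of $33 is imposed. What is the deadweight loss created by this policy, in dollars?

Rearranging demand gives qd = 343 - 8p; rearranging supply gives qs = 5p - 8. Without the control the market clears where 343 - 8p = 5p - 8, i.e. p* = 27 and q* = 127.
Since 33 is above p* = 27, the ceiling does not bind and the free-market outcome prevails.
Since the control does not bind, no trades are prevented and deadweight loss is zero.

0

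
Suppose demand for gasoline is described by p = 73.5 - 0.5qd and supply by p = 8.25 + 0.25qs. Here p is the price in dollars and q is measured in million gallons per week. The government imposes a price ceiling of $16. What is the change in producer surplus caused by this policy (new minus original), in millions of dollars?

-826

Rearranging demand gives qd = 147 - 2p; rearranging supply gives qs = 4p - 33. Equilibrium: 147 - 2p = 4p - 33, so 180 = 6p and p* = 30, q* = 87.
Since 16 < 30, the ceiling is binding.
At p = 16: qd = 147 - 2·16 = 115 and qs = 4·16 - 33 = 31.
Producer surplus without the control is ½ · (30 - 8.25) · 87 = 946.125.
With the ceiling, producers sell 31 units at 16, so PS = ½ · (16 - 8.25) · 31 = 120.125.
Change in producer surplus = 120.125 - 946.125 = -826.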